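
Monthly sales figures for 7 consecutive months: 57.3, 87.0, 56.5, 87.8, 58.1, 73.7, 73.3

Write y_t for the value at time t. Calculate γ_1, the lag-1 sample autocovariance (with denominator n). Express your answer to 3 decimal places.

-133.792

Mean ȳ = (57.3 + 87.0 + 56.5 + 87.8 + 58.1 + 73.7 + 73.3)/7 = 70.5286
Deviations: -13.2286, 16.4714, -14.0286, 17.2714, -12.4286, 3.1714, 2.7714
Σ_{t=1}^{6}(y_t−ȳ)(y_{t+1}−ȳ) = -936.5437
γ_1 = -936.5437 / 7 = -133.792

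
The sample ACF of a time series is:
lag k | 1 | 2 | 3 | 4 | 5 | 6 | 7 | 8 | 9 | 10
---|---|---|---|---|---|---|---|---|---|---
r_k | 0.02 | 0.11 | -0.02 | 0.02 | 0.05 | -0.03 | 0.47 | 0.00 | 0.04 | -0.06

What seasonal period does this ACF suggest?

The largest autocorrelation is r_7 = 0.47; the remaining lags stay at or below 0.11.
The dominant spike at lag 7 indicates a seasonal period of 7.

7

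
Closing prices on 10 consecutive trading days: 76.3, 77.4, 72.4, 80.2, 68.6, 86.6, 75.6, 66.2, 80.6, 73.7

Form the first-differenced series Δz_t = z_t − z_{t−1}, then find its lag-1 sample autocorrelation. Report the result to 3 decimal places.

-0.666

First differences Δz: 1.1, -5.0, 7.8, -11.6, 18.0, -11.0, -9.4, 14.4, -6.9
Mean of differences = -0.2889
Numerator Σ(Δz_t−Δz̄)(Δz_{t+1}−Δz̄) = -672.2590
Denominator Σ(Δz_t−Δz̄)² = 1009.1889
r_1(Δz) = -672.2590 / 1009.1889 = -0.666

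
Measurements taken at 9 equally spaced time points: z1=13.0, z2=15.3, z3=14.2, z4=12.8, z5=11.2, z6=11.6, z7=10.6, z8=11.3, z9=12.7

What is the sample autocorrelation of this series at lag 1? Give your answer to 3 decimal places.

Mean z̄ = (13.0 + 15.3 + 14.2 + 12.8 + 11.2 + 11.6 + 10.6 + 11.3 + 12.7)/9 = 12.5222
Numerator Σ_{t=1}^{8}(z_t−z̄)(z_{t+1}−z̄) = 11.2106
Denominator Σ(z_t−z̄)² = 18.6556
r_1 = 11.2106 / 18.6556 = 0.601

0.601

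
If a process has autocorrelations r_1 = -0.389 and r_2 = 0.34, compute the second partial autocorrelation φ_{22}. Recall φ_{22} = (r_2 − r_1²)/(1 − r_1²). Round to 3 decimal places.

0.222

φ_{22} = (r_2 − r_1²) / (1 − r_1²)
r_1² = (-0.389)² = 0.151321
Numerator = 0.34 − 0.1513 = 0.1887; denominator = 1 − 0.1513 = 0.8487
φ_{22} = 0.1887 / 0.8487 = 0.222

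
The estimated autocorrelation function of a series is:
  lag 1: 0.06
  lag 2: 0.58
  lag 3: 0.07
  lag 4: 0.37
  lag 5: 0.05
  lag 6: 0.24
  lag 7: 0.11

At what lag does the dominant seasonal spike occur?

2

The largest autocorrelation is r_2 = 0.58, with weaker echoes at lags 4 (0.37) and 6 (0.24); the remaining lags stay at or below 0.11.
The dominant spike at lag 2 indicates a seasonal period of 2.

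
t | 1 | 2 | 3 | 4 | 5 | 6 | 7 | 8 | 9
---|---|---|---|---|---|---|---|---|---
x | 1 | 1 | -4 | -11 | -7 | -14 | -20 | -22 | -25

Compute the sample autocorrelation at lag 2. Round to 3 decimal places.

Mean x̄ = (1 + 1 − 4 − 11 − 7 − 14 − 20 − 22 − 25)/9 = -11.2222
Σ(x_t−x̄)(x_{t+2}−x̄) = (88.2716) + (2.7160) + (30.4938) + (-0.6173) + (-37.0617) + (29.9383) + (120.9383) = 234.6790
Denominator Σ(x_t−x̄)² = 759.5556
r_2 = 234.6790 / 759.5556 = 0.309

0.309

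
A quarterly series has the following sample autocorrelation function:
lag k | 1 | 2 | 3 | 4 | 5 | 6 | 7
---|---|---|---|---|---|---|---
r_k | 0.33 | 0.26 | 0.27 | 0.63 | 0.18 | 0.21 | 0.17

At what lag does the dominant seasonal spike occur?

The largest autocorrelation is r_4 = 0.63; the remaining lags stay at or below 0.33. The elevated value at lag 1 (0.33), dropping to 0.26 at lag 2, reflects decaying short-term dependence rather than seasonality.
The dominant spike at lag 4 indicates a seasonal period of 4.

4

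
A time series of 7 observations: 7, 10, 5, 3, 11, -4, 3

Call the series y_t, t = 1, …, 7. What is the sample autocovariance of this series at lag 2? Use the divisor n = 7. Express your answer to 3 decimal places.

Mean ȳ = (7 + 10 + 5 + 3 + 11 − 4 + 3)/7 = 5.0000
Deviations: 2.0000, 5.0000, 0.0000, -2.0000, 6.0000, -9.0000, -2.0000
Σ_{t=1}^{5}(y_t−ȳ)(y_{t+2}−ȳ) = -4.0000
γ_2 = -4.0000 / 7 = -0.571

-0.571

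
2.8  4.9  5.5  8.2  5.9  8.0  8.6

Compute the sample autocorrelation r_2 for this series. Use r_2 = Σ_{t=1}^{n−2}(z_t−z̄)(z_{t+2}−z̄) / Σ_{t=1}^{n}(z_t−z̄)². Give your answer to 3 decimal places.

Mean z̄ = (2.8 + 4.9 + 5.5 + 8.2 + 5.9 + 8.0 + 8.6)/7 = 6.2714
Deviations from mean: -3.4714, -1.3714, -0.7714, 1.9286, -0.3714, 1.7286, 2.3286
Numerator Σ_{t=1}^{5}(z_t−z̄)(z_{t+2}−z̄) = 2.7884
Denominator Σ(z_t−z̄)² = 26.7943
r_2 = 2.7884 / 26.7943 = 0.104

0.104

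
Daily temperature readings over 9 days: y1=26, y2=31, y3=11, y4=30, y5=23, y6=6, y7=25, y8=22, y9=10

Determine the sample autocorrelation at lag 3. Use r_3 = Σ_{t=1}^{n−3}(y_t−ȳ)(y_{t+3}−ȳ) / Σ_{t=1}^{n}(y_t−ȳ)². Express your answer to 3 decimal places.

Mean ȳ = (26 + 31 + 11 + 30 + 23 + 6 + 25 + 22 + 10)/9 = 20.4444
Σ(y_t−ȳ)(y_{t+3}−ȳ) = (53.0864) + (26.9753) + (136.4198) + (43.5309) + (3.9753) + (150.8642) = 414.8519
Denominator Σ(y_t−ȳ)² = 670.2222
r_3 = 414.8519 / 670.2222 = 0.619

0.619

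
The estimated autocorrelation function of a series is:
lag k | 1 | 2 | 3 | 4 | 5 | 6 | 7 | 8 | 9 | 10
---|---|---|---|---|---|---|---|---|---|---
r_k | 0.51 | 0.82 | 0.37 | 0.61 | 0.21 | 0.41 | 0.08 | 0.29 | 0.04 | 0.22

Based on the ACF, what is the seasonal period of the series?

2

The largest autocorrelation is r_2 = 0.82, with a weaker echo at lag 4 (0.61); the remaining lags stay at or below 0.51.
The dominant spike at lag 2 indicates a seasonal period of 2.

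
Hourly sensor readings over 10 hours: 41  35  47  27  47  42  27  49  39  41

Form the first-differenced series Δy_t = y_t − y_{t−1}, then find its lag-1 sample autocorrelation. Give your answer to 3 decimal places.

-0.719

First differences Δy: -6, 12, -20, 20, -5, -15, 22, -10, 2
Mean of differences = 0.0000
Numerator Σ(Δy_t−Δȳ)(Δy_{t+1}−Δȳ) = -1307.0000
Denominator Σ(Δy_t−Δȳ)² = 1818.0000
r_1(Δy) = -1307.0000 / 1818.0000 = -0.719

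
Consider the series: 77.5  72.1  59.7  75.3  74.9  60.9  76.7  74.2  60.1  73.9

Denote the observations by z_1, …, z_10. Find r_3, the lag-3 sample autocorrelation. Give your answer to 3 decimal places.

0.656

Mean z̄ = (77.5 + 72.1 + 59.7 + 75.3 + 74.9 + 60.9 + 76.7 + 74.2 + 60.1 + 73.9)/10 = 70.5300
Σ(z_t−z̄)(z_{t+3}−z̄) = (33.2469) + (6.8609) + (104.2929) + (29.4309) + (16.0379) + (100.4409) + (20.7929) = 311.1033
Denominator Σ(z_t−z̄)² = 474.6010
r_3 = 311.1033 / 474.6010 = 0.656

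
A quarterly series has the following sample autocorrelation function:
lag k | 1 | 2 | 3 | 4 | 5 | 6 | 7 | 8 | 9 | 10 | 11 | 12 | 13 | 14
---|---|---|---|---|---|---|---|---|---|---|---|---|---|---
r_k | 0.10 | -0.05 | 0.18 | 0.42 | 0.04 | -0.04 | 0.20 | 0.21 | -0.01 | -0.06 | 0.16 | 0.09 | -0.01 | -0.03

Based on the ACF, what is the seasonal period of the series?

The largest autocorrelation is r_4 = 0.42, with a weaker echo at lag 8 (0.21); the remaining lags stay at or below 0.20.
The dominant spike at lag 4 indicates a seasonal period of 4.

4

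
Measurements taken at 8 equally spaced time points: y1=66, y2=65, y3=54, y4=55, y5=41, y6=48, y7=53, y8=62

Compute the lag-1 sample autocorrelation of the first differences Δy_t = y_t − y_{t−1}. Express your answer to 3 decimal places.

-0.083

First differences Δy: -1, -11, 1, -14, 7, 5, 9
Mean of differences = -0.5714
Numerator Σ(Δy_t−Δȳ)(Δy_{t+1}−Δȳ) = -39.1837
Denominator Σ(Δy_t−Δȳ)² = 471.7143
r_1(Δy) = -39.1837 / 471.7143 = -0.083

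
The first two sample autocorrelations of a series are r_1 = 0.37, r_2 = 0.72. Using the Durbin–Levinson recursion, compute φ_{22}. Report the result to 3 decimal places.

φ_{22} = (r_2 − r_1²) / (1 − r_1²)
r_1² = (0.37)² = 0.1369
Numerator = 0.72 − 0.1369 = 0.5831; denominator = 1 − 0.1369 = 0.8631
φ_{22} = 0.5831 / 0.8631 = 0.676

0.676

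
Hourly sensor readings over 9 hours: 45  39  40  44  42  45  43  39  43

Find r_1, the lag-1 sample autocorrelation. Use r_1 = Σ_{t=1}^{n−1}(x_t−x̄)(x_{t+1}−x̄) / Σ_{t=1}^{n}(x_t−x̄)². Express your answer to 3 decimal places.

-0.211

Mean x̄ = (45 + 39 + 40 + 44 + 42 + 45 + 43 + 39 + 43)/9 = 42.2222
Numerator Σ_{t=1}^{8}(x_t−x̄)(x_{t+1}−x̄) = -9.6049
Denominator Σ(x_t−x̄)² = 45.5556
r_1 = -9.6049 / 45.5556 = -0.211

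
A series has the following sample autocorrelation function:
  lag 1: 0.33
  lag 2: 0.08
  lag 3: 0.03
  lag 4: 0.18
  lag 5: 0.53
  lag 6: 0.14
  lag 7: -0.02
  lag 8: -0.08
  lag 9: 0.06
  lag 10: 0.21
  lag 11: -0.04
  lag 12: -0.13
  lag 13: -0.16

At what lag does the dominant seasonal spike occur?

5

The largest autocorrelation is r_5 = 0.53; the remaining lags stay at or below 0.33. The elevated value at lag 1 (0.33), dropping to 0.08 at lag 2, reflects decaying short-term dependence rather than seasonality.
The dominant spike at lag 5 indicates a seasonal period of 5.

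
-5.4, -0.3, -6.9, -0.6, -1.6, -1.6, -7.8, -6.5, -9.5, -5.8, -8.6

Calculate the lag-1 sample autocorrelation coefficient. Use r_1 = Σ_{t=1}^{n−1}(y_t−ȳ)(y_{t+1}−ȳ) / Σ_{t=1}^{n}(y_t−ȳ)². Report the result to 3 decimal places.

0.134

Mean ȳ = (-5.4 − 0.3 − 6.9 − 0.6 − 1.6 − 1.6 − 7.8 − 6.5 − 9.5 − 5.8 − 8.6)/11 = -4.9636
Numerator Σ_{t=1}^{10}(y_t−ȳ)(y_{t+1}−ȳ) = 15.0987
Denominator Σ(y_t−ȳ)² = 112.2655
r_1 = 15.0987 / 112.2655 = 0.134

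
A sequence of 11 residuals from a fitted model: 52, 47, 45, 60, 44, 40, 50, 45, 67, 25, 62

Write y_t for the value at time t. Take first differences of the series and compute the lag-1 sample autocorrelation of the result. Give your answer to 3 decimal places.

-0.670

First differences Δy: -5, -2, 15, -16, -4, 10, -5, 22, -42, 37
Mean of differences = 1.0000
Numerator Σ(Δy_t−Δȳ)(Δy_{t+1}−Δȳ) = -2853.0000
Denominator Σ(Δy_t−Δȳ)² = 4258.0000
r_1(Δy) = -2853.0000 / 4258.0000 = -0.670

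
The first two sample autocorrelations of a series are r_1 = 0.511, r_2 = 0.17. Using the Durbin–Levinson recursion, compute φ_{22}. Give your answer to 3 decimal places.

-0.123

φ_{22} = (r_2 − r_1²) / (1 − r_1²)
r_1² = (0.511)² = 0.261121
Numerator = 0.17 − 0.2611 = -0.0911; denominator = 1 − 0.2611 = 0.7389
φ_{22} = -0.0911 / 0.7389 = -0.123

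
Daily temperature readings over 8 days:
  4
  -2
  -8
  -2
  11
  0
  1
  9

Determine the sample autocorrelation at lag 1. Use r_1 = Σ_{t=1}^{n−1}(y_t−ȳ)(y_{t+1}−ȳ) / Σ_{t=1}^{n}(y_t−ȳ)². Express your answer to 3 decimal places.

0.031

Mean ȳ = (4 − 2 − 8 − 2 + 11 + 0 + 1 + 9)/8 = 1.6250
Numerator Σ_{t=1}^{7}(y_t−ȳ)(y_{t+1}−ȳ) = 8.3594
Denominator Σ(y_t−ȳ)² = 269.8750
r_1 = 8.3594 / 269.8750 = 0.031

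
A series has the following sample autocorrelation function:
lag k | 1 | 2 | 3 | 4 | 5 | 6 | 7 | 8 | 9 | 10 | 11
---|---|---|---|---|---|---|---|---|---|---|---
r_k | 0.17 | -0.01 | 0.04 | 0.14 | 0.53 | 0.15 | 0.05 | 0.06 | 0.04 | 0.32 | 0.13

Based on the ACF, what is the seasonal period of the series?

5

The largest autocorrelation is r_5 = 0.53, with a weaker echo at lag 10 (0.32); the remaining lags stay at or below 0.17.
The dominant spike at lag 5 indicates a seasonal period of 5.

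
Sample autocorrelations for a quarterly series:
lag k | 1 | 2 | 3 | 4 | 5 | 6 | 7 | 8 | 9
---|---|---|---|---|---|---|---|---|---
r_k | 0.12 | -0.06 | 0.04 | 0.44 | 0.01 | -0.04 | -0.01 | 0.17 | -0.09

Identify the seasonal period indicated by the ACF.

The largest autocorrelation is r_4 = 0.44, with a weaker echo at lag 8 (0.17); the remaining lags stay at or below 0.12.
The dominant spike at lag 4 indicates a seasonal period of 4.

4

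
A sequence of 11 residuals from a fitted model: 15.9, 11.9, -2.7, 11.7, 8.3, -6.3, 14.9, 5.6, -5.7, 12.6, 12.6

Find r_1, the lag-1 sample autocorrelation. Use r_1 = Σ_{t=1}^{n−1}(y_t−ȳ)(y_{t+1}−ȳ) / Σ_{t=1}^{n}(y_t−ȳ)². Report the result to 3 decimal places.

-0.287

Mean ȳ = (15.9 + 11.9 − 2.7 + 11.7 + 8.3 − 6.3 + 14.9 + 5.6 − 5.7 + 12.6 + 12.6)/11 = 7.1636
Numerator Σ_{t=1}^{10}(y_t−ȳ)(y_{t+1}−ȳ) = -196.7486
Denominator Σ(y_t−ȳ)² = 686.0655
r_1 = -196.7486 / 686.0655 = -0.287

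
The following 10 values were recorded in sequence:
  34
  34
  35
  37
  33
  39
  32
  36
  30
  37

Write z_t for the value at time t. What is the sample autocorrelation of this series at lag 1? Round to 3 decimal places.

-0.660

Mean z̄ = (34 + 34 + 35 + 37 + 33 + 39 + 32 + 36 + 30 + 37)/10 = 34.7000
Numerator Σ_{t=1}^{9}(z_t−z̄)(z_{t+1}−z̄) = -42.2900
Denominator Σ(z_t−z̄)² = 64.1000
r_1 = -42.2900 / 64.1000 = -0.660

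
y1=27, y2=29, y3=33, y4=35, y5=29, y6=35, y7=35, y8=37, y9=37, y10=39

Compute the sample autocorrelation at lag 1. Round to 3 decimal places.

0.388

Mean ȳ = (27 + 29 + 33 + 35 + 29 + 35 + 35 + 37 + 37 + 39)/10 = 33.6000
Numerator Σ_{t=1}^{9}(y_t−ȳ)(y_{t+1}−ȳ) = 56.0400
Denominator Σ(y_t−ȳ)² = 144.4000
r_1 = 56.0400 / 144.4000 = 0.388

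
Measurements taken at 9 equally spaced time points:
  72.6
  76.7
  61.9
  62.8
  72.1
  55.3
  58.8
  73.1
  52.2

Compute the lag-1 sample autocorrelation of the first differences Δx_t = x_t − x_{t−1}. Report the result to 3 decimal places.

First differences Δx: 4.1, -14.8, 0.9, 9.3, -16.8, 3.5, 14.3, -20.9
Mean of differences = -2.5500
Numerator Σ(Δx_t−Δx̄)(Δx_{t+1}−Δx̄) = -545.1725
Denominator Σ(Δx_t−Δx̄)² = 1206.9200
r_1(Δx) = -545.1725 / 1206.9200 = -0.452

-0.452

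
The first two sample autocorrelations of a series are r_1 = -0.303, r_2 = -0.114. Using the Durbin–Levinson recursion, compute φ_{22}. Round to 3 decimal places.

φ_{22} = (r_2 − r_1²) / (1 − r_1²)
r_1² = (-0.303)² = 0.091809
Numerator = -0.114 − 0.0918 = -0.2058; denominator = 1 − 0.0918 = 0.9082
φ_{22} = -0.2058 / 0.9082 = -0.227

-0.227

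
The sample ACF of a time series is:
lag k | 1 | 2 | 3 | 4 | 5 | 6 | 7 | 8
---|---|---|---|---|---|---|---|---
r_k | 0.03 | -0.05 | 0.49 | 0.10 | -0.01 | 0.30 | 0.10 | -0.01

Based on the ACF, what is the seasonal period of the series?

3

The largest autocorrelation is r_3 = 0.49, with a weaker echo at lag 6 (0.30); the remaining lags stay at or below 0.10.
The dominant spike at lag 3 indicates a seasonal period of 3.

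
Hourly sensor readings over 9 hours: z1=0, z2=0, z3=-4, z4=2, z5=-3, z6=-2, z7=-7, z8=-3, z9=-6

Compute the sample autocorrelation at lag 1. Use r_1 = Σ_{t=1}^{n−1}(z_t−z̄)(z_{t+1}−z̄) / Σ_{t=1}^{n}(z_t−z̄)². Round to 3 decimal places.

-0.073

Mean z̄ = (0 + 0 − 4 + 2 − 3 − 2 − 7 − 3 − 6)/9 = -2.5556
Numerator Σ_{t=1}^{8}(z_t−z̄)(z_{t+1}−z̄) = -4.9753
Denominator Σ(z_t−z̄)² = 68.2222
r_1 = -4.9753 / 68.2222 = -0.073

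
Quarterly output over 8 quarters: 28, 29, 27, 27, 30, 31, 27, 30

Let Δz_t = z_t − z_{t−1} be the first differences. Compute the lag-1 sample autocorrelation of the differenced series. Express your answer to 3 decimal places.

First differences Δz: 1, -2, 0, 3, 1, -4, 3
Mean of differences = 0.2857
Numerator Σ(Δz_t−Δz̄)(Δz_{t+1}−Δz̄) = -14.5102
Denominator Σ(Δz_t−Δz̄)² = 39.4286
r_1(Δz) = -14.5102 / 39.4286 = -0.368

-0.368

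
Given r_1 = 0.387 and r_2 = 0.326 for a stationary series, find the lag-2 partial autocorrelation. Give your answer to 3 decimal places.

0.207

φ_{22} = (r_2 − r_1²) / (1 − r_1²)
r_1² = (0.387)² = 0.149769
Numerator = 0.326 − 0.1498 = 0.1762; denominator = 1 − 0.1498 = 0.8502
φ_{22} = 0.1762 / 0.8502 = 0.207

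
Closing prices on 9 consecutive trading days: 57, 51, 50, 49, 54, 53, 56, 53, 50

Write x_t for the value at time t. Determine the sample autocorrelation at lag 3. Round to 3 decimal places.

Mean x̄ = (57 + 51 + 50 + 49 + 54 + 53 + 56 + 53 + 50)/9 = 52.5556
Σ(x_t−x̄)(x_{t+3}−x̄) = (-15.8025) + (-2.2469) + (-1.1358) + (-12.2469) + (0.6420) + (-1.1358) = -31.9259
Denominator Σ(x_t−x̄)² = 62.2222
r_3 = -31.9259 / 62.2222 = -0.513

-0.513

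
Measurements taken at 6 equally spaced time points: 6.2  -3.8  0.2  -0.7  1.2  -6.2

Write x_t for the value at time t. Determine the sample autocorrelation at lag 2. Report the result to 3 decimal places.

Mean x̄ = (6.2 − 3.8 + 0.2 − 0.7 + 1.2 − 6.2)/6 = -0.5167
Deviations from mean: 6.7167, -3.2833, 0.7167, -0.1833, 1.7167, -5.6833
Numerator Σ_{t=1}^{4}(x_t−x̄)(x_{t+2}−x̄) = 7.6878
Denominator Σ(x_t−x̄)² = 91.6883
r_2 = 7.6878 / 91.6883 = 0.084

0.084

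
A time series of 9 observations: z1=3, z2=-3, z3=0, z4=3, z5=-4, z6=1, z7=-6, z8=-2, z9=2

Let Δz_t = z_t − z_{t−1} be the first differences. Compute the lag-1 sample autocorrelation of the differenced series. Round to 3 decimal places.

-0.536

First differences Δz: -6, 3, 3, -7, 5, -7, 4, 4
Mean of differences = -0.1250
Numerator Σ(Δz_t−Δz̄)(Δz_{t+1}−Δz̄) = -111.8906
Denominator Σ(Δz_t−Δz̄)² = 208.8750
r_1(Δz) = -111.8906 / 208.8750 = -0.536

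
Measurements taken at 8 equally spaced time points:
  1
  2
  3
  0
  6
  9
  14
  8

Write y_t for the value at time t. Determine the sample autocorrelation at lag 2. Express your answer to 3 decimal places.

0.141

Mean ȳ = (1 + 2 + 3 + 0 + 6 + 9 + 14 + 8)/8 = 5.3750
Deviations from mean: -4.3750, -3.3750, -2.3750, -5.3750, 0.6250, 3.6250, 8.6250, 2.6250
Numerator Σ_{t=1}^{6}(y_t−ȳ)(y_{t+2}−ȳ) = 22.4688
Denominator Σ(y_t−ȳ)² = 159.8750
r_2 = 22.4688 / 159.8750 = 0.141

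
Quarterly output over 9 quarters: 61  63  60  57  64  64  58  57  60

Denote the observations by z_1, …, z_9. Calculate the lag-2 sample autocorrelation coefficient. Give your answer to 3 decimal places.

-0.687

Mean z̄ = (61 + 63 + 60 + 57 + 64 + 64 + 58 + 57 + 60)/9 = 60.4444
Σ(z_t−z̄)(z_{t+2}−z̄) = (-0.2469) + (-8.8025) + (-1.5802) + (-12.2469) + (-8.6914) + (-12.2469) + (1.0864) = -42.7284
Denominator Σ(z_t−z̄)² = 62.2222
r_2 = -42.7284 / 62.2222 = -0.687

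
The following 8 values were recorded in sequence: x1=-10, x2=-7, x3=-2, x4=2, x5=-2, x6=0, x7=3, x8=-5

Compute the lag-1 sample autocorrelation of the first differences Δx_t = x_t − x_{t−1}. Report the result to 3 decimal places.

-0.105

First differences Δx: 3, 5, 4, -4, 2, 3, -8
Mean of differences = 0.7143
Numerator Σ(Δx_t−Δx̄)(Δx_{t+1}−Δx̄) = -14.6531
Denominator Σ(Δx_t−Δx̄)² = 139.4286
r_1(Δx) = -14.6531 / 139.4286 = -0.105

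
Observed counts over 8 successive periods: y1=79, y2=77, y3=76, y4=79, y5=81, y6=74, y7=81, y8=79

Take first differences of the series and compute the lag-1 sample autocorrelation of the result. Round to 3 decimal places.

First differences Δy: -2, -1, 3, 2, -7, 7, -2
Mean of differences = 0.0000
Numerator Σ(Δy_t−Δȳ)(Δy_{t+1}−Δȳ) = -72.0000
Denominator Σ(Δy_t−Δȳ)² = 120.0000
r_1(Δy) = -72.0000 / 120.0000 = -0.600

-0.600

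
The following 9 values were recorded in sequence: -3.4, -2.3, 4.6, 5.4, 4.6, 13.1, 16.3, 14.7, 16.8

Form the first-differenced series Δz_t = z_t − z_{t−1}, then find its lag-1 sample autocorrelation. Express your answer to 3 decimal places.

First differences Δz: 1.1, 6.9, 0.8, -0.8, 8.5, 3.2, -1.6, 2.1
Mean of differences = 2.5250
Numerator Σ(Δz_t−Δz̄)(Δz_{t+1}−Δz̄) = -24.9106
Denominator Σ(Δz_t−Δz̄)² = 88.5550
r_1(Δz) = -24.9106 / 88.5550 = -0.281

-0.281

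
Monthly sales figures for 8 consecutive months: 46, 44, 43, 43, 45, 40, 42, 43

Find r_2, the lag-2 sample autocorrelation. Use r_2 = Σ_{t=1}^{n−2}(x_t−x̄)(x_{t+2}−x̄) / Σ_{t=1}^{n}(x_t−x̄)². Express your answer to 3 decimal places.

Mean x̄ = (46 + 44 + 43 + 43 + 45 + 40 + 42 + 43)/8 = 43.2500
Σ(x_t−x̄)(x_{t+2}−x̄) = (-0.6875) + (-0.1875) + (-0.4375) + (0.8125) + (-2.1875) + (0.8125) = -1.8750
Denominator Σ(x_t−x̄)² = 23.5000
r_2 = -1.8750 / 23.5000 = -0.080

-0.080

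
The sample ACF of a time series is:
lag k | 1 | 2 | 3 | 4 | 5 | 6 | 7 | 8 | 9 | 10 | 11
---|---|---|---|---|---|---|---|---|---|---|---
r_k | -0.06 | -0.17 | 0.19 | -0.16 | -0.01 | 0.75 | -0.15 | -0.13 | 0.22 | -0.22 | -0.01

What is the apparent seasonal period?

The largest autocorrelation is r_6 = 0.75; the remaining lags stay at or below 0.22.
The dominant spike at lag 6 indicates a seasonal period of 6.

6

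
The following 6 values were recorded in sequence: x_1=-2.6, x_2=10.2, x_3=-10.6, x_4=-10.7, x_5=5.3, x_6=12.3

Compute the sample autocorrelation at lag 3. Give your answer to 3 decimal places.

-0.097

Mean x̄ = (-2.6 + 10.2 − 10.6 − 10.7 + 5.3 + 12.3)/6 = 0.6500
Deviations from mean: -3.2500, 9.5500, -11.2500, -11.3500, 4.6500, 11.6500
Σ(x_t−x̄)(x_{t+3}−x̄) = (36.8875) + (44.4075) + (-131.0625) = -49.7675
Denominator Σ(x_t−x̄)² = 514.4950
r_3 = -49.7675 / 514.4950 = -0.097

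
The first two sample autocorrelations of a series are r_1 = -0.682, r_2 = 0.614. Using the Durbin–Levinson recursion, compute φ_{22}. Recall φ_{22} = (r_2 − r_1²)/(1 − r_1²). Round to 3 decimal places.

φ_{22} = (r_2 − r_1²) / (1 − r_1²)
r_1² = (-0.682)² = 0.465124
Numerator = 0.614 − 0.4651 = 0.1489; denominator = 1 − 0.4651 = 0.5349
φ_{22} = 0.1489 / 0.5349 = 0.278

0.278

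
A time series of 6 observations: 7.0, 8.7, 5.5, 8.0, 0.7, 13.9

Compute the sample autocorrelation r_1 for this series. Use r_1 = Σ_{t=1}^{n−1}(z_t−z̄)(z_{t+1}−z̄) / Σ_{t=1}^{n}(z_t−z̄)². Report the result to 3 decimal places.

-0.564

Mean z̄ = (7.0 + 8.7 + 5.5 + 8.0 + 0.7 + 13.9)/6 = 7.3000
Deviations from mean: -0.3000, 1.4000, -1.8000, 0.7000, -6.6000, 6.6000
Σ(z_t−z̄)(z_{t+1}−z̄) = (-0.4200) + (-2.5200) + (-1.2600) + (-4.6200) + (-43.5600) = -52.3800
Denominator Σ(z_t−z̄)² = 92.9000
r_1 = -52.3800 / 92.9000 = -0.564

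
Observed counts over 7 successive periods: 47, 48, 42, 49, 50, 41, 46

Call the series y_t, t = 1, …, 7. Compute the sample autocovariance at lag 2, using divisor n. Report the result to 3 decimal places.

-4.210

Mean ȳ = (47 + 48 + 42 + 49 + 50 + 41 + 46)/7 = 46.1429
Deviations: 0.8571, 1.8571, -4.1429, 2.8571, 3.8571, -5.1429, -0.1429
Σ_{t=1}^{5}(y_t−ȳ)(y_{t+2}−ȳ) = -29.4694
γ_2 = -29.4694 / 7 = -4.210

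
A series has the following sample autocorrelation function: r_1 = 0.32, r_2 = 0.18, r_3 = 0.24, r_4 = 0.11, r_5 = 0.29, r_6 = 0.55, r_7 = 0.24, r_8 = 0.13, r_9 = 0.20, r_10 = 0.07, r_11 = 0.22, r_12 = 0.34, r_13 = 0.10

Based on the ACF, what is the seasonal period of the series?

6

The largest autocorrelation is r_6 = 0.55, with a weaker echo at lag 12 (0.34); the remaining lags stay at or below 0.32. The elevated value at lag 1 (0.32), dropping to 0.18 at lag 2, reflects decaying short-term dependence rather than seasonality.
The dominant spike at lag 6 indicates a seasonal period of 6.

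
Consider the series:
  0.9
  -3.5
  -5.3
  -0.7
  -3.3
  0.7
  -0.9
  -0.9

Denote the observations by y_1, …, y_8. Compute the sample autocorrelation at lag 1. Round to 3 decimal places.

-0.134

Mean ȳ = (0.9 − 3.5 − 5.3 − 0.7 − 3.3 + 0.7 − 0.9 − 0.9)/8 = -1.6250
Deviations from mean: 2.5250, -1.8750, -3.6750, 0.9250, -1.6750, 2.3250, 0.7250, 0.7250
Σ(y_t−ȳ)(y_{t+1}−ȳ) = (-4.7344) + (6.8906) + (-3.3994) + (-1.5494) + (-3.8944) + (1.6856) + (0.5256) = -4.4756
Denominator Σ(y_t−ȳ)² = 33.5150
r_1 = -4.4756 / 33.5150 = -0.134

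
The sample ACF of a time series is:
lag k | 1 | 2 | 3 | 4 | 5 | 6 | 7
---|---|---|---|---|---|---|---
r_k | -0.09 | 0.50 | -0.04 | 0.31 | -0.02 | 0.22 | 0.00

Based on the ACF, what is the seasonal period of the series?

The largest autocorrelation is r_2 = 0.50, with weaker echoes at lags 4 (0.31) and 6 (0.22); the remaining lags stay at or below 0.00.
The dominant spike at lag 2 indicates a seasonal period of 2.

2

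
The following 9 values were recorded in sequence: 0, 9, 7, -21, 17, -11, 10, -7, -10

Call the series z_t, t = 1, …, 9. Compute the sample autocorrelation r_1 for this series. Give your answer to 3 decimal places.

Mean z̄ = (0 + 9 + 7 − 21 + 17 − 11 + 10 − 7 − 10)/9 = -0.6667
Numerator Σ_{t=1}^{8}(z_t−z̄)(z_{t+1}−z̄) = -735.7778
Denominator Σ(z_t−z̄)² = 1226.0000
r_1 = -735.7778 / 1226.0000 = -0.600

-0.600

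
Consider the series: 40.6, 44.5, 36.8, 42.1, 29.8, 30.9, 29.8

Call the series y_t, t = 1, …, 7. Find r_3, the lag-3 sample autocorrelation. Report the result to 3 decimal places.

-0.296

Mean ȳ = (40.6 + 44.5 + 36.8 + 42.1 + 29.8 + 30.9 + 29.8)/7 = 36.3571
Deviations from mean: 4.2429, 8.1429, 0.4429, 5.7429, -6.5571, -5.4571, -6.5571
Numerator Σ_{t=1}^{4}(y_t−ȳ)(y_{t+3}−ȳ) = -69.1012
Denominator Σ(y_t−ȳ)² = 233.2571
r_3 = -69.1012 / 233.2571 = -0.296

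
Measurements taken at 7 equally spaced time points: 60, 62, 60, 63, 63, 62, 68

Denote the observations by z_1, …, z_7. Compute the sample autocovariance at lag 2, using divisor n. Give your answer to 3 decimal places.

1.050

Mean z̄ = (60 + 62 + 60 + 63 + 63 + 62 + 68)/7 = 62.5714
Σ_{t=1}^{5}(z_t−z̄)(z_{t+2}−z̄) = 7.3469
γ_2 = 7.3469 / 7 = 1.050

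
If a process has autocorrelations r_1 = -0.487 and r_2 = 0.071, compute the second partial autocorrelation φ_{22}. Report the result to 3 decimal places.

-0.218

φ_{22} = (r_2 − r_1²) / (1 − r_1²)
r_1² = (-0.487)² = 0.237169
Numerator = 0.071 − 0.2372 = -0.1662; denominator = 1 − 0.2372 = 0.7628
φ_{22} = -0.1662 / 0.7628 = -0.218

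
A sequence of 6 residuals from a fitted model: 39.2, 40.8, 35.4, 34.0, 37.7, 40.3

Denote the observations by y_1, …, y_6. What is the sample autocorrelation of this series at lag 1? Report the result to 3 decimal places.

Mean ȳ = (39.2 + 40.8 + 35.4 + 34.0 + 37.7 + 40.3)/6 = 37.9000
Deviations from mean: 1.3000, 2.9000, -2.5000, -3.9000, -0.2000, 2.4000
Σ(y_t−ȳ)(y_{t+1}−ȳ) = (3.7700) + (-7.2500) + (9.7500) + (0.7800) + (-0.4800) = 6.5700
Denominator Σ(y_t−ȳ)² = 37.3600
r_1 = 6.5700 / 37.3600 = 0.176

0.176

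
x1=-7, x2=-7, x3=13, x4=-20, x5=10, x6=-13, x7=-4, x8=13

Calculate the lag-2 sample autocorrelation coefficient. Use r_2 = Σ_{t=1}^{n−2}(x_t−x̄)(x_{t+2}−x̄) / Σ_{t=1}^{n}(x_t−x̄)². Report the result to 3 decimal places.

Mean x̄ = (-7 − 7 + 13 − 20 + 10 − 13 − 4 + 13)/8 = -1.8750
Numerator Σ_{t=1}^{6}(x_t−x̄)(x_{t+2}−x̄) = 204.2188
Denominator Σ(x_t−x̄)² = 1092.8750
r_2 = 204.2188 / 1092.8750 = 0.187

0.187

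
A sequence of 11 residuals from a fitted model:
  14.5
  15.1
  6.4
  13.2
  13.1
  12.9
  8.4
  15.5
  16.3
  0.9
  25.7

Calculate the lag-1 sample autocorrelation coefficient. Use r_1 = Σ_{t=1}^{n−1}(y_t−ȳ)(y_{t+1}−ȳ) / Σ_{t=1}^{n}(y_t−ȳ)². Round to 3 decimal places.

Mean ȳ = (14.5 + 15.1 + 6.4 + 13.2 + 13.1 + 12.9 + 8.4 + 15.5 + 16.3 + 0.9 + 25.7)/11 = 12.9091
Numerator Σ_{t=1}^{10}(y_t−ȳ)(y_{t+1}−ȳ) = -209.8001
Denominator Σ(y_t−ȳ)² = 396.1891
r_1 = -209.8001 / 396.1891 = -0.530

-0.530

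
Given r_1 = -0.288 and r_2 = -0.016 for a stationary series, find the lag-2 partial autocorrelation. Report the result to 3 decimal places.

-0.108

φ_{22} = (r_2 − r_1²) / (1 − r_1²)
r_1² = (-0.288)² = 0.082944
Numerator = -0.016 − 0.0829 = -0.0989; denominator = 1 − 0.0829 = 0.9171
φ_{22} = -0.0989 / 0.9171 = -0.108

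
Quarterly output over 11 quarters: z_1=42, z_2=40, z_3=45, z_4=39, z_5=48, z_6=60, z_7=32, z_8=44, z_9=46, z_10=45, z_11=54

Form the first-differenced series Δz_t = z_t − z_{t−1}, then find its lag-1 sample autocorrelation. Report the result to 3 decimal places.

First differences Δz: -2, 5, -6, 9, 12, -28, 12, 2, -1, 9
Mean of differences = 1.2000
Numerator Σ(Δz_t−Δz̄)(Δz_{t+1}−Δz̄) = -652.4400
Denominator Σ(Δz_t−Δz̄)² = 1289.6000
r_1(Δz) = -652.4400 / 1289.6000 = -0.506

-0.506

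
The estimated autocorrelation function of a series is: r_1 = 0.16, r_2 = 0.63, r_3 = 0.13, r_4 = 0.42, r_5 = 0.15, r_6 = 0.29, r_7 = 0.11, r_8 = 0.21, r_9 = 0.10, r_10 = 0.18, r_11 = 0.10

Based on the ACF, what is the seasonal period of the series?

The largest autocorrelation is r_2 = 0.63, with weaker echoes at lags 4 (0.42), 6 (0.29), 8 (0.21) and 10 (0.18); the remaining lags stay at or below 0.16.
The dominant spike at lag 2 indicates a seasonal period of 2.

2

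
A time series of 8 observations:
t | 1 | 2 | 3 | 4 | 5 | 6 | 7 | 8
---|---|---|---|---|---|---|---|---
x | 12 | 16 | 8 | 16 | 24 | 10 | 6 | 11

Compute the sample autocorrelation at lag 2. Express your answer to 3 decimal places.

-0.530

Mean x̄ = (12 + 16 + 8 + 16 + 24 + 10 + 6 + 11)/8 = 12.8750
Deviations from mean: -0.8750, 3.1250, -4.8750, 3.1250, 11.1250, -2.8750, -6.8750, -1.8750
Numerator Σ_{t=1}^{6}(x_t−x̄)(x_{t+2}−x̄) = -120.2813
Denominator Σ(x_t−x̄)² = 226.8750
r_2 = -120.2813 / 226.8750 = -0.530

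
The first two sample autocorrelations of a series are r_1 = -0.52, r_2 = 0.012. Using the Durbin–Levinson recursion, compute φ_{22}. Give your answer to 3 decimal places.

φ_{22} = (r_2 − r_1²) / (1 − r_1²)
r_1² = (-0.52)² = 0.2704
Numerator = 0.012 − 0.2704 = -0.2584; denominator = 1 − 0.2704 = 0.7296
φ_{22} = -0.2584 / 0.7296 = -0.354

-0.354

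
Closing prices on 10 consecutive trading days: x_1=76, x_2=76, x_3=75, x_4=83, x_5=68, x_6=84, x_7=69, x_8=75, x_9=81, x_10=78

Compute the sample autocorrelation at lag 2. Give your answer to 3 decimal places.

Mean x̄ = (76 + 76 + 75 + 83 + 68 + 84 + 69 + 75 + 81 + 78)/10 = 76.5000
Numerator Σ_{t=1}^{8}(x_t−x̄)(x_{t+2}−x̄) = 75.5000
Denominator Σ(x_t−x̄)² = 254.5000
r_2 = 75.5000 / 254.5000 = 0.297

0.297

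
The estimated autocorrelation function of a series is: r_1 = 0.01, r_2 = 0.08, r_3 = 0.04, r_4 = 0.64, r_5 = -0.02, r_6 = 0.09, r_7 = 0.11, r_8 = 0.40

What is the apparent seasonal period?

4

The largest autocorrelation is r_4 = 0.64, with a weaker echo at lag 8 (0.40); the remaining lags stay at or below 0.11.
The dominant spike at lag 4 indicates a seasonal period of 4.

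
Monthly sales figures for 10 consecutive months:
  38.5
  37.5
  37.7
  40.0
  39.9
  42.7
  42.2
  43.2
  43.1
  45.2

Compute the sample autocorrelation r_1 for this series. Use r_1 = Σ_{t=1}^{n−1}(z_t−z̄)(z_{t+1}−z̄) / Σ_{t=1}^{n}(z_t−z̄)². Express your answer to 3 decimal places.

Mean z̄ = (38.5 + 37.5 + 37.7 + 40.0 + 39.9 + 42.7 + 42.2 + 43.2 + 43.1 + 45.2)/10 = 41.0000
Numerator Σ_{t=1}^{9}(z_t−z̄)(z_{t+1}−z̄) = 40.9500
Denominator Σ(z_t−z̄)² = 62.8200
r_1 = 40.9500 / 62.8200 = 0.652

0.652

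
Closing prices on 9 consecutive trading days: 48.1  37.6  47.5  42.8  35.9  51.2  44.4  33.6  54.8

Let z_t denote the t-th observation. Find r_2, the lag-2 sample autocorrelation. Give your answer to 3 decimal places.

Mean z̄ = (48.1 + 37.6 + 47.5 + 42.8 + 35.9 + 51.2 + 44.4 + 33.6 + 54.8)/9 = 43.9889
Numerator Σ_{t=1}^{7}(z_t−z̄)(z_{t+2}−z̄) = -88.7402
Denominator Σ(z_t−z̄)² = 413.8689
r_2 = -88.7402 / 413.8689 = -0.214

-0.214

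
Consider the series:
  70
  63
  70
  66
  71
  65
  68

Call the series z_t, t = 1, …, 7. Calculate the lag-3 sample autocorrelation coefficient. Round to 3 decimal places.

-0.492

Mean z̄ = (70 + 63 + 70 + 66 + 71 + 65 + 68)/7 = 67.5714
Deviations from mean: 2.4286, -4.5714, 2.4286, -1.5714, 3.4286, -2.5714, 0.4286
Numerator Σ_{t=1}^{4}(z_t−z̄)(z_{t+3}−z̄) = -26.4082
Denominator Σ(z_t−z̄)² = 53.7143
r_3 = -26.4082 / 53.7143 = -0.492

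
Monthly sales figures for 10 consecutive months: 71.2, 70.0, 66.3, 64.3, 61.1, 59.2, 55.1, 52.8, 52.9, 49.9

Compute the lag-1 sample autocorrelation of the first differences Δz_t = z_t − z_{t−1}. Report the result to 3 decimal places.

-0.370

First differences Δz: -1.2, -3.7, -2.0, -3.2, -1.9, -4.1, -2.3, 0.1, -3.0
Mean of differences = -2.3667
Numerator Σ(Δz_t−Δz̄)(Δz_{t+1}−Δz̄) = -5.0611
Denominator Σ(Δz_t−Δz̄)² = 13.6800
r_1(Δz) = -5.0611 / 13.6800 = -0.370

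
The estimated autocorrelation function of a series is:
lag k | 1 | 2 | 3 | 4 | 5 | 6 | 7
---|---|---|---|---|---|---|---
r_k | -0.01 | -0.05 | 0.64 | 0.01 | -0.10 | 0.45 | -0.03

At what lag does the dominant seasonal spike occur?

The largest autocorrelation is r_3 = 0.64, with a weaker echo at lag 6 (0.45); the remaining lags stay at or below 0.01.
The dominant spike at lag 3 indicates a seasonal period of 3.

3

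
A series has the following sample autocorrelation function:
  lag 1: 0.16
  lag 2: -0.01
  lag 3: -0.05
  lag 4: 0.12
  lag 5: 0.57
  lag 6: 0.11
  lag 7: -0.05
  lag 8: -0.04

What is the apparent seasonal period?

The largest autocorrelation is r_5 = 0.57; the remaining lags stay at or below 0.16.
The dominant spike at lag 5 indicates a seasonal period of 5.

5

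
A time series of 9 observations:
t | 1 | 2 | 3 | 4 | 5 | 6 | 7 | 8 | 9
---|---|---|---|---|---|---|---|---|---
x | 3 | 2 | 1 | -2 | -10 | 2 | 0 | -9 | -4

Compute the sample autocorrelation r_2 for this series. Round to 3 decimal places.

Mean x̄ = (3 + 2 + 1 − 2 − 10 + 2 + 0 − 9 − 4)/9 = -1.8889
Σ(x_t−x̄)(x_{t+2}−x̄) = (14.1235) + (-0.4321) + (-23.4321) + (-0.4321) + (-15.3210) + (-27.6543) + (-3.9877) = -57.1358
Denominator Σ(x_t−x̄)² = 186.8889
r_2 = -57.1358 / 186.8889 = -0.306

-0.306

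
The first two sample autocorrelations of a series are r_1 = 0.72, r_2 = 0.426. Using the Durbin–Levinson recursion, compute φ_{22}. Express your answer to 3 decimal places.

φ_{22} = (r_2 − r_1²) / (1 − r_1²)
r_1² = (0.72)² = 0.5184
Numerator = 0.426 − 0.5184 = -0.0924; denominator = 1 − 0.5184 = 0.4816
φ_{22} = -0.0924 / 0.4816 = -0.192

-0.192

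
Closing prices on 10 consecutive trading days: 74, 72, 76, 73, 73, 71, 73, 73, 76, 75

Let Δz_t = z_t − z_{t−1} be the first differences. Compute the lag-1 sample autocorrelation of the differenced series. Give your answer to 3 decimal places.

First differences Δz: -2, 4, -3, 0, -2, 2, 0, 3, -1
Mean of differences = 0.1111
Numerator Σ(Δz_t−Δz̄)(Δz_{t+1}−Δz̄) = -27.4568
Denominator Σ(Δz_t−Δz̄)² = 46.8889
r_1(Δz) = -27.4568 / 46.8889 = -0.586

-0.586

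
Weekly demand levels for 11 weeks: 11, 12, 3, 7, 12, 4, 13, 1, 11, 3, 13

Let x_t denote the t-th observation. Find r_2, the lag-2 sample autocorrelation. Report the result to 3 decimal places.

Mean x̄ = (11 + 12 + 3 + 7 + 12 + 4 + 13 + 1 + 11 + 3 + 13)/11 = 8.1818
Numerator Σ_{t=1}^{9}(x_t−x̄)(x_{t+2}−x̄) = 78.8430
Denominator Σ(x_t−x̄)² = 215.6364
r_2 = 78.8430 / 215.6364 = 0.366

0.366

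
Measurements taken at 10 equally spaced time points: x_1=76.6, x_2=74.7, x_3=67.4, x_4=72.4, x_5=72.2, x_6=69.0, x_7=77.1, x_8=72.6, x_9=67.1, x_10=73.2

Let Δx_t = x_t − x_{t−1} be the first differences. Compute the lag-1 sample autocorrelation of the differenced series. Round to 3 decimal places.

-0.398

First differences Δx: -1.9, -7.3, 5.0, -0.2, -3.2, 8.1, -4.5, -5.5, 6.1
Mean of differences = -0.3778
Numerator Σ(Δx_t−Δx̄)(Δx_{t+1}−Δx̄) = -97.1738
Denominator Σ(Δx_t−Δx̄)² = 244.2156
r_1(Δx) = -97.1738 / 244.2156 = -0.398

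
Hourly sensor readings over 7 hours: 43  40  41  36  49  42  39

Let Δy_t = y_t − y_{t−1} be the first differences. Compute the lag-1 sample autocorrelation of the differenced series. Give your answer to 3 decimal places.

-0.548

First differences Δy: -3, 1, -5, 13, -7, -3
Mean of differences = -0.6667
Numerator Σ(Δy_t−Δȳ)(Δy_{t+1}−Δȳ) = -142.1111
Denominator Σ(Δy_t−Δȳ)² = 259.3333
r_1(Δy) = -142.1111 / 259.3333 = -0.548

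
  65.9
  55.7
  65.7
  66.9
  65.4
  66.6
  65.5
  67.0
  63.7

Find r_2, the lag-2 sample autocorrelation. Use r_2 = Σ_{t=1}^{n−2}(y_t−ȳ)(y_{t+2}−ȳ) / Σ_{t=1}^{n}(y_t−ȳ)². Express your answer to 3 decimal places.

-0.097

Mean ȳ = (65.9 + 55.7 + 65.7 + 66.9 + 65.4 + 66.6 + 65.5 + 67.0 + 63.7)/9 = 64.7111
Σ(y_t−ȳ)(y_{t+2}−ȳ) = (1.1757) + (-19.7243) + (0.6812) + (4.1346) + (0.5435) + (4.3235) + (-0.7977) = -9.6636
Denominator Σ(y_t−ȳ)² = 99.3089
r_2 = -9.6636 / 99.3089 = -0.097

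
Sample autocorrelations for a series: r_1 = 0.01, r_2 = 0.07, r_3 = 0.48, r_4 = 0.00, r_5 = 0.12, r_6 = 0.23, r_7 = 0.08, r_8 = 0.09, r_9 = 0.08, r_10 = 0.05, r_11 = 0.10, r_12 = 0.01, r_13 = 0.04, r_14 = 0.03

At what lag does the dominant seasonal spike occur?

3

The largest autocorrelation is r_3 = 0.48, with a weaker echo at lag 6 (0.23); the remaining lags stay at or below 0.12.
The dominant spike at lag 3 indicates a seasonal period of 3.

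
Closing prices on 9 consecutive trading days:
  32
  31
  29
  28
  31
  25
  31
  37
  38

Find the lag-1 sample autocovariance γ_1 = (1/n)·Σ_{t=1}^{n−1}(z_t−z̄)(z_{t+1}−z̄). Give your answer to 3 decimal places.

Mean z̄ = (32 + 31 + 29 + 28 + 31 + 25 + 31 + 37 + 38)/9 = 31.3333
Σ_{t=1}^{8}(z_t−z̄)(z_{t+1}−z̄) = 49.5556
γ_1 = 49.5556 / 9 = 5.506

5.506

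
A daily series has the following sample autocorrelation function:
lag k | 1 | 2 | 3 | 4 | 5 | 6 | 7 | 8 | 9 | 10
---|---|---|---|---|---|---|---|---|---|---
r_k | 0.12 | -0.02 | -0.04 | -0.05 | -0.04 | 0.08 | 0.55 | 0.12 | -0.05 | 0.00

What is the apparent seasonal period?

The largest autocorrelation is r_7 = 0.55; the remaining lags stay at or below 0.12.
The dominant spike at lag 7 indicates a seasonal period of 7.

7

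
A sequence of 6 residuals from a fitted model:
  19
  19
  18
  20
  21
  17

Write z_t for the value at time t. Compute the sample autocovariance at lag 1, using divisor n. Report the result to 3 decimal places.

Mean z̄ = (19 + 19 + 18 + 20 + 21 + 17)/6 = 19.0000
Deviations: 0.0000, 0.0000, -1.0000, 1.0000, 2.0000, -2.0000
Σ_{t=1}^{5}(z_t−z̄)(z_{t+1}−z̄) = -3.0000
γ_1 = -3.0000 / 6 = -0.500

-0.500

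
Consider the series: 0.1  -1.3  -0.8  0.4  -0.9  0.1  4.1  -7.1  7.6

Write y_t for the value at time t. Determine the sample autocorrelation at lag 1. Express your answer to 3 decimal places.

-0.636

Mean ȳ = (0.1 − 1.3 − 0.8 + 0.4 − 0.9 + 0.1 + 4.1 − 7.1 + 7.6)/9 = 0.2444
Numerator Σ_{t=1}^{8}(y_t−ȳ)(y_{t+1}−ȳ) = -81.2353
Denominator Σ(y_t−ȳ)² = 127.7622
r_1 = -81.2353 / 127.7622 = -0.636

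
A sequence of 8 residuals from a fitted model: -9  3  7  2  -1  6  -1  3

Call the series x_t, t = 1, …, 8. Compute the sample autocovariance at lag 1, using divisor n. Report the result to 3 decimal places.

-3.820

Mean x̄ = (-9 + 3 + 7 + 2 − 1 + 6 − 1 + 3)/8 = 1.2500
Deviations: -10.2500, 1.7500, 5.7500, 0.7500, -2.2500, 4.7500, -2.2500, 1.7500
Σ_{t=1}^{7}(x_t−x̄)(x_{t+1}−x̄) = -30.5625
γ_1 = -30.5625 / 8 = -3.820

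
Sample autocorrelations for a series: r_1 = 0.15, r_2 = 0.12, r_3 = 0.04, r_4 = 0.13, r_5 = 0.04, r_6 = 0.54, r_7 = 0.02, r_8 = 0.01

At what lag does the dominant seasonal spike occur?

The largest autocorrelation is r_6 = 0.54; the remaining lags stay at or below 0.15.
The dominant spike at lag 6 indicates a seasonal period of 6.

6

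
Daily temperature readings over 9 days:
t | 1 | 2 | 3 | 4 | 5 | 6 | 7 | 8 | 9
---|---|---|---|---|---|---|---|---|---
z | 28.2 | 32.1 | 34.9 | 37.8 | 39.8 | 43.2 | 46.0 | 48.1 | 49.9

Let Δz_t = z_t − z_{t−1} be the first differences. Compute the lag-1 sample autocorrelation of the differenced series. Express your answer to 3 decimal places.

First differences Δz: 3.9, 2.8, 2.9, 2.0, 3.4, 2.8, 2.1, 1.8
Mean of differences = 2.7125
Numerator Σ(Δz_t−Δz̄)(Δz_{t+1}−Δz̄) = 0.0623
Denominator Σ(Δz_t−Δz̄)² = 3.6488
r_1(Δz) = 0.0623 / 3.6488 = 0.017

0.017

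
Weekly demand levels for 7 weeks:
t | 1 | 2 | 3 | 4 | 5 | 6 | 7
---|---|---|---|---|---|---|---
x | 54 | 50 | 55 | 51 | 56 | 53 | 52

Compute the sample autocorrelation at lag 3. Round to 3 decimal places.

Mean x̄ = (54 + 50 + 55 + 51 + 56 + 53 + 52)/7 = 53.0000
Numerator Σ_{t=1}^{4}(x_t−x̄)(x_{t+3}−x̄) = -9.0000
Denominator Σ(x_t−x̄)² = 28.0000
r_3 = -9.0000 / 28.0000 = -0.321

-0.321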